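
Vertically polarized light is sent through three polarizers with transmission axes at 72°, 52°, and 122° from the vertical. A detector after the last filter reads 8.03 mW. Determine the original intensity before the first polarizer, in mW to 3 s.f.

By Malus's law, I₁ = I₀ cos²(72° − 0°) = I₀ cos²(72°) = 0.09549 I₀.
I₂ = I₁ cos²(52° − 72°) = 0.09549 I₀ · cos²(20°) = 0.08432 I₀.
I₃ = I₂ cos²(122° − 52°) = 0.08432 I₀ · cos²(70°) = 0.009864 I₀.
So 8.03 mW = 0.009864 I₀, giving I₀ = 8.03/0.009864 = 814.1 mW.

I₀ ≈ 814 mW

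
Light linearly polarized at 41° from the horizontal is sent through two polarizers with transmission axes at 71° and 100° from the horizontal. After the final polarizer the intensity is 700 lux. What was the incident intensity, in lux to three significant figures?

I₀ ≈ 1220 lux

I₁ = I₀ cos²(71° − 41°) = I₀ cos²(30°) = 0.75 I₀.
I₂ = I₁ cos²(100° − 71°) = 0.75 I₀ · cos²(29°) = 0.5737 I₀.
So 700 lux = 0.5737 I₀, giving I₀ = 700/0.5737 = 1220 lux.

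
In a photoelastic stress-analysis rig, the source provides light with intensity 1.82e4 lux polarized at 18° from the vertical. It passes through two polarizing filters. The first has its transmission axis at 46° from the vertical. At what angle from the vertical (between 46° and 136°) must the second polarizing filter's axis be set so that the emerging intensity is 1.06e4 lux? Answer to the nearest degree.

I₁ = I₀ cos²(46° − 18°) = I₀ cos²(28°) = 0.7796 I₀.
Target fraction: 1.06e4 / 1.82e4 lux = 0.5824 of I₀.
Need I₂/I₀ = 0.5824, so cos²(θ − 46°) = 0.5824 / 0.7796 = 0.7471.
θ − 46° = arccos(√0.7471) = 30.2°, giving θ ≈ 46 + 30.2 = 76.2°.

θ ≈ 76°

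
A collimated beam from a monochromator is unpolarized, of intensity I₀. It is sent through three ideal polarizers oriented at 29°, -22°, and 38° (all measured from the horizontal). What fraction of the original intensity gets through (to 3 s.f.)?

≈ 0.0495 I₀

Unpolarized light through the first polarizer → I₁ = ½ I₀, now polarized at 29°.
I₂ = I₁ cos²(-22° − 29°) = 0.5 I₀ · cos²(51°) = 0.198 I₀.
I₃ = I₂ cos²(38° + 22°) = 0.198 I₀ · cos²(60°) = 0.04951 I₀.
Transmitted fraction = 0.04951.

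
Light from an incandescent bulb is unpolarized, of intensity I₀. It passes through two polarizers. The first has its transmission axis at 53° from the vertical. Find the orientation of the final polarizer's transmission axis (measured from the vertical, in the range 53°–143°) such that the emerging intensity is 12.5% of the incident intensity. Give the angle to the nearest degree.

Unpolarized light through the first polarizer → I₁ = ½ I₀, now polarized at 53°.
Need I₂/I₀ = 0.125, so cos²(θ − 53°) = 0.125 / 0.5 = 0.25.
θ − 53° = arccos(√0.25) = 60.0°, giving θ ≈ 53 + 60.0 = 113.0°.

θ ≈ 113°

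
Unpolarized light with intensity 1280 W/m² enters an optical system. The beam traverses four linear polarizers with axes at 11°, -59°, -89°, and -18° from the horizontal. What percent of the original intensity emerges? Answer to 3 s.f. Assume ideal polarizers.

≈ 0.465%

Unpolarized light through the first polarizer → I₁ = 1280 W/m²/2 = 640 W/m², polarized at 11°.
I₂ = I₁ · cos²(70°) = 640 · 0.117 = 74.87 W/m².
I₃ = I₂ · cos²(30°) = 74.87 · 0.75 = 56.15 W/m².
I₄ = I₃ · cos²(71°) = 56.15 · 0.106 = 5.952 W/m².
That is 0.465% of the incident intensity.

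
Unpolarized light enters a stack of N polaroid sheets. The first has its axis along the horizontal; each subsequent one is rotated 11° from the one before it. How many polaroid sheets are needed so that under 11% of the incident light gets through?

First polarizer halves the unpolarized light: factor 1/2.
Each further stage multiplies by cos²(11°) = 0.9636.
After N polarizers: T = 0.5·0.9636^(N−1). Require T < 0.11 ⇒ N−1 > ln(0.11/0.5)/ln(0.9636) = 40.83, so N−1 ≥ 41 and N = 42.
Check: N=42 gives T = 0.1093 < 0.11; N=41 gives T = 0.1134.

N = 42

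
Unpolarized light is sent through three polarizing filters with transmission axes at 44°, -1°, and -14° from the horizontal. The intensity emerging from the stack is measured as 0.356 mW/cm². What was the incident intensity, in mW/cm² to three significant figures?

Unpolarized light through the first polarizer → I₁ = ½ I₀, now polarized at 44°.
I₂ = I₁ cos²(-1° − 44°) = 0.5 I₀ · cos²(45°) = 0.25 I₀.
I₃ = I₂ cos²(-14° + 1°) = 0.25 I₀ · cos²(13°) = 0.2373 I₀.
So 0.356 mW/cm² = 0.2373 I₀, giving I₀ = 0.356/0.2373 = 1.5 mW/cm².

I₀ ≈ 1.50 mW/cm²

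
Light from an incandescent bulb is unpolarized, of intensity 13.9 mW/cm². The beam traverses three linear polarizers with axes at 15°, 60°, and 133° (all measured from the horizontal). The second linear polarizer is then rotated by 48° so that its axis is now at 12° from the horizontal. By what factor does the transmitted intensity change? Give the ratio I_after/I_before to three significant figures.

Before rotation:
Unpolarized light through the first polarizer → I₁ = ½ I₀, now polarized at 15°.
I₂ = I₁ cos²(60° − 15°) = 0.5 I₀ · cos²(45°) = 0.25 I₀.
I₃ = I₂ cos²(133° − 60°) = 0.25 I₀ · cos²(73°) = 0.02137 I₀.
After rotation:
Unpolarized light through the first polarizer → I₁ = ½ I₀, now polarized at 15°.
I₂ = I₁ cos²(12° − 15°) = 0.5 I₀ · cos²(3°) = 0.4986 I₀.
Angle between axes 2 and 3: 59°. I₃ = 0.4986 I₀ · cos²(59°) = 0.1323 I₀.
Ratio = 0.1323 / 0.02137 = 6.189.

I_new/I_old ≈ 6.19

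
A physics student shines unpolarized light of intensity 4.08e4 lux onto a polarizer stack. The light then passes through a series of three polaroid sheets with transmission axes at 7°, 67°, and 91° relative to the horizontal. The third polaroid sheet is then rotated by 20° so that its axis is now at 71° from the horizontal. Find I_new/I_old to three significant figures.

I_new/I_old ≈ 1.19

Before rotation:
Unpolarized light through the first polarizer → I₁ = ½ I₀, now polarized at 7°.
I₂ = I₁ cos²(67° − 7°) = 0.5 I₀ · cos²(60°) = 0.125 I₀.
I₃ = I₂ cos²(91° − 67°) = 0.125 I₀ · cos²(24°) = 0.1043 I₀.
After rotation:
Unpolarized light through the first polarizer → I₁ = ½ I₀, now polarized at 7°.
I₂ = I₁ cos²(67° − 7°) = 0.5 I₀ · cos²(60°) = 0.125 I₀.
I₃ = I₂ cos²(71° − 67°) = 0.125 I₀ · cos²(4°) = 0.1244 I₀.
Ratio = 0.1244 / 0.1043 = 1.192.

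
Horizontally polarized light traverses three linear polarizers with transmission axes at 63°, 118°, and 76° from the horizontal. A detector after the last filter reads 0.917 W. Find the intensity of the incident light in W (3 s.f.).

I₁ = I₀ cos²(63° − 0°) = I₀ cos²(63°) = 0.2061 I₀.
I₂ = I₁ cos²(118° − 63°) = 0.2061 I₀ · cos²(55°) = 0.06781 I₀.
I₃ = I₂ cos²(76° − 118°) = 0.06781 I₀ · cos²(42°) = 0.03745 I₀.
So 0.917 W = 0.03745 I₀, giving I₀ = 0.917/0.03745 = 24.49 W.

I₀ ≈ 24.5 W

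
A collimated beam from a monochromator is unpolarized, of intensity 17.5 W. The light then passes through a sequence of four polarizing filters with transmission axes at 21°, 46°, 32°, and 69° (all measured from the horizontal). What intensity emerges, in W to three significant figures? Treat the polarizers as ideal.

Unpolarized light through the first polarizer → I₁ = 17.5 W/2 = 8.75 W, polarized at 21°.
I₂ = I₁ · cos²(25°) = 8.75 · 0.8214 = 7.187 W.
I₃ = I₂ · cos²(14°) = 7.187 · 0.9415 = 6.767 W.
I₄ = I₃ · cos²(37°) = 6.767 · 0.6378 = 4.316 W.

I ≈ 4.32 W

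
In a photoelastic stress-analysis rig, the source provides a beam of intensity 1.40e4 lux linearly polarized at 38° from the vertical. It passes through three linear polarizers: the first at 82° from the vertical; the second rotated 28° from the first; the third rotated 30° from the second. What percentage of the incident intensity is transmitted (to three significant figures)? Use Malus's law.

≈ 30.3%

By Malus's law, I₁ = 1.40e4 lux · cos²(44°) = 7244 lux.
I₂ = I₁ · cos²(28°) = 7244 · 0.7796 = 5648 lux.
I₃ = I₂ · cos²(30°) = 5648 · 0.75 = 4236 lux.
That is 30.26% of the incident intensity.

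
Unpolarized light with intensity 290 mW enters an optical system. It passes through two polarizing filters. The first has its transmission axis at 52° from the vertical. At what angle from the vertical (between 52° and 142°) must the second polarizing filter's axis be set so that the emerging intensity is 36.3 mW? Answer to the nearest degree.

Unpolarized light through the first polarizer → I₁ = ½ I₀, now polarized at 52°.
Target fraction: 36.3 / 290 mW = 0.1252 of I₀.
Need I₂/I₀ = 0.1252, so cos²(θ − 52°) = 0.1252 / 0.5 = 0.2503.
θ − 52° = arccos(√0.2503) = 60.0°, giving θ ≈ 52 + 60.0 = 112.0°.

θ ≈ 112°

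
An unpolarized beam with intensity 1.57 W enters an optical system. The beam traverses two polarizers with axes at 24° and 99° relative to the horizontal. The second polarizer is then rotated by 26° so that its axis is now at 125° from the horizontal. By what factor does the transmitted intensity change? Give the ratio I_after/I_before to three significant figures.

I_new/I_old ≈ 0.544

Before rotation:
Unpolarized light through the first polarizer → I₁ = ½ I₀, now polarized at 24°.
I₂ = I₁ cos²(99° − 24°) = 0.5 I₀ · cos²(75°) = 0.03349 I₀.
After rotation:
Unpolarized light through the first polarizer → I₁ = ½ I₀, now polarized at 24°.
Angle between axes 1 and 2: 79°. I₂ = 0.5 I₀ · cos²(79°) = 0.0182 I₀.
Ratio = 0.0182 / 0.03349 = 0.5435.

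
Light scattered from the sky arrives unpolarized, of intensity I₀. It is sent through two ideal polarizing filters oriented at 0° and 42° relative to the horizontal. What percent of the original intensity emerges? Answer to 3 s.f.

≈ 27.6%

Unpolarized light through the first polarizer → I₁ = ½ I₀, now polarized at 0°.
I₂ = I₁ cos²(42° − 0°) = 0.5 I₀ · cos²(42°) = 0.2761 I₀.
That is 27.61% of the incident intensity.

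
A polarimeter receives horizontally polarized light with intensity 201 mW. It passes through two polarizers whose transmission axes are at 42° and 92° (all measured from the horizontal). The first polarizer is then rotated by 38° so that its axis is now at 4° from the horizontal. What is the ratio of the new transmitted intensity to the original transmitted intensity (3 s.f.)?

Before rotation:
I₁ = I₀ cos²(42° − 0°) = I₀ cos²(42°) = 0.5523 I₀.
I₂ = I₁ cos²(92° − 42°) = 0.5523 I₀ · cos²(50°) = 0.2282 I₀.
After rotation:
I₁ = I₀ cos²(4° − 0°) = I₀ cos²(4°) = 0.9951 I₀.
I₂ = I₁ cos²(92° − 4°) = 0.9951 I₀ · cos²(88°) = 0.001212 I₀.
Ratio = 0.001212 / 0.2282 = 0.005312.

I_new/I_old ≈ 0.00531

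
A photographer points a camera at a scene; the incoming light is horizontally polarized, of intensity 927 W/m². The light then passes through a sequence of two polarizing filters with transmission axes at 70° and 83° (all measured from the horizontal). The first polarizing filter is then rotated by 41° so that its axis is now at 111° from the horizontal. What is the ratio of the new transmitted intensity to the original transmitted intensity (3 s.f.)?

I_new/I_old ≈ 0.902

Before rotation:
By Malus's law, I₁ = I₀ cos²(70° − 0°) = I₀ cos²(70°) = 0.117 I₀.
I₂ = I₁ cos²(83° − 70°) = 0.117 I₀ · cos²(13°) = 0.1111 I₀.
After rotation:
I₁ = I₀ cos²(111° − 0°) = I₀ cos²(69°) = 0.1284 I₀.
I₂ = I₁ cos²(83° − 111°) = 0.1284 I₀ · cos²(28°) = 0.1001 I₀.
Ratio = 0.1001 / 0.1111 = 0.9015.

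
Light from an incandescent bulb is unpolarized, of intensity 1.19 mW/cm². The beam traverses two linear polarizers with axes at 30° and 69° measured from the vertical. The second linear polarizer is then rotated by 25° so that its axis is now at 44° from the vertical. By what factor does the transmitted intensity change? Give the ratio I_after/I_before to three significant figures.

Before rotation:
Unpolarized light through the first polarizer → I₁ = ½ I₀, now polarized at 30°.
I₂ = I₁ cos²(69° − 30°) = 0.5 I₀ · cos²(39°) = 0.302 I₀.
After rotation:
Unpolarized light through the first polarizer → I₁ = ½ I₀, now polarized at 30°.
I₂ = I₁ cos²(44° − 30°) = 0.5 I₀ · cos²(14°) = 0.4707 I₀.
Ratio = 0.4707 / 0.302 = 1.559.

I_new/I_old ≈ 1.56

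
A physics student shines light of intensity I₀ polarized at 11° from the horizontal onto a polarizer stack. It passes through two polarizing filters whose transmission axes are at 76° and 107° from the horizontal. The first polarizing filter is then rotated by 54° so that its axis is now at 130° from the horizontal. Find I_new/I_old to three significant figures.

I_new/I_old ≈ 1.52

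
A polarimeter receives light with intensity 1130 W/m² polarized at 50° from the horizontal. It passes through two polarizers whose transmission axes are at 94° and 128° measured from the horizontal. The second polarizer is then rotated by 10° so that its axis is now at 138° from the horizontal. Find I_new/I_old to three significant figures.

I_new/I_old ≈ 0.753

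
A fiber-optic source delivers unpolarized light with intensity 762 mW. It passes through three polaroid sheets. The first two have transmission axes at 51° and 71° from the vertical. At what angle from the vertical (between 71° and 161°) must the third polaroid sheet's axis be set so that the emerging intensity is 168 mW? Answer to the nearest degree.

Unpolarized light through the first polarizer → I₁ = ½ I₀, now polarized at 51°.
I₂ = I₁ cos²(71° − 51°) = 0.5 I₀ · cos²(20°) = 0.4415 I₀.
Target fraction: 168 / 762 mW = 0.2205 of I₀.
Need I₃/I₀ = 0.2205, so cos²(θ − 71°) = 0.2205 / 0.4415 = 0.4994.
θ − 71° = arccos(√0.4994) = 45.0°, giving θ ≈ 71 + 45.0 = 116.0°.

θ ≈ 116°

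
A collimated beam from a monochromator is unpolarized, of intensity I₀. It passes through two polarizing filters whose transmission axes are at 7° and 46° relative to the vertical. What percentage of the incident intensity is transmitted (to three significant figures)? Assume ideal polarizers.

≈ 30.2%

Unpolarized light through the first polarizer → I₁ = ½ I₀, now polarized at 7°.
I₂ = I₁ cos²(46° − 7°) = 0.5 I₀ · cos²(39°) = 0.302 I₀.
That is 30.2% of the incident intensity.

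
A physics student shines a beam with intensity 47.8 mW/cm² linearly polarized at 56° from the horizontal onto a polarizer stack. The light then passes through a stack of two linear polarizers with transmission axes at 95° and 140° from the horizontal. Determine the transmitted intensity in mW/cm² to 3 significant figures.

By Malus's law, I₁ = 47.8 mW/cm² · cos²(39°) = 28.87 mW/cm².
I₂ = I₁ · cos²(45°) = 28.87 · 0.5 = 14.43 mW/cm².

I ≈ 14.4 mW/cm²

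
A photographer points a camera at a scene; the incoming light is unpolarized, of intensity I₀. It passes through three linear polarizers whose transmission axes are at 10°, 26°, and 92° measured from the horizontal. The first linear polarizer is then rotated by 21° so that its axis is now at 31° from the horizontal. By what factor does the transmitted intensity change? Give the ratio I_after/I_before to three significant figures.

I_new/I_old ≈ 1.07

Before rotation:
Unpolarized light through the first polarizer → I₁ = ½ I₀, now polarized at 10°.
I₂ = I₁ cos²(26° − 10°) = 0.5 I₀ · cos²(16°) = 0.462 I₀.
I₃ = I₂ cos²(92° − 26°) = 0.462 I₀ · cos²(66°) = 0.07643 I₀.
After rotation:
Unpolarized light through the first polarizer → I₁ = ½ I₀, now polarized at 31°.
I₂ = I₁ cos²(26° − 31°) = 0.5 I₀ · cos²(5°) = 0.4962 I₀.
I₃ = I₂ cos²(92° − 26°) = 0.4962 I₀ · cos²(66°) = 0.08209 I₀.
Ratio = 0.08209 / 0.07643 = 1.074.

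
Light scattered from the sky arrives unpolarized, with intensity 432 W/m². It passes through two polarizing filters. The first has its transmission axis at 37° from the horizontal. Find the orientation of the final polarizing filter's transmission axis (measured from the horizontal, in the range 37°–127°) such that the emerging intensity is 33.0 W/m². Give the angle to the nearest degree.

θ ≈ 104°

Unpolarized light through the first polarizer → I₁ = ½ I₀, now polarized at 37°.
Target fraction: 33.0 / 432 W/m² = 0.07639 of I₀.
Need I₂/I₀ = 0.07639, so cos²(θ − 37°) = 0.07639 / 0.5 = 0.1528.
θ − 37° = arccos(√0.1528) = 67.0°, giving θ ≈ 37 + 67.0 = 104.0°.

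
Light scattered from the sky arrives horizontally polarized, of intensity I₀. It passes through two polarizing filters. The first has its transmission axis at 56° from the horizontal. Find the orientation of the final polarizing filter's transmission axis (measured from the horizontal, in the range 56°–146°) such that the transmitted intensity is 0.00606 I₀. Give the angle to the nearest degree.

θ ≈ 138°

By Malus's law, I₁ = I₀ cos²(56° − 0°) = I₀ cos²(56°) = 0.3127 I₀.
Need I₂/I₀ = 0.00606, so cos²(θ − 56°) = 0.00606 / 0.3127 = 0.01938.
θ − 56° = arccos(√0.01938) = 82.0°, giving θ ≈ 56 + 82.0 = 138.0°.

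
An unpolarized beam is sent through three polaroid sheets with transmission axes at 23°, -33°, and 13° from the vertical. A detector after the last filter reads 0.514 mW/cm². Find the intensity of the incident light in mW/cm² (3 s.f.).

Unpolarized light through the first polarizer → I₁ = ½ I₀, now polarized at 23°.
I₂ = I₁ cos²(-33° − 23°) = 0.5 I₀ · cos²(56°) = 0.1563 I₀.
I₃ = I₂ cos²(13° + 33°) = 0.1563 I₀ · cos²(46°) = 0.07545 I₀.
So 0.514 mW/cm² = 0.07545 I₀, giving I₀ = 0.514/0.07545 = 6.813 mW/cm².

I₀ ≈ 6.81 mW/cm²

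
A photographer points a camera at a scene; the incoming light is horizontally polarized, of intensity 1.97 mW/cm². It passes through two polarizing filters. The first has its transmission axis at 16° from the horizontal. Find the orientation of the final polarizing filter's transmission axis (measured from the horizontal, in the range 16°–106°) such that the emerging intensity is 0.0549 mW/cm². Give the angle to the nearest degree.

I₁ = I₀ cos²(16° − 0°) = I₀ cos²(16°) = 0.924 I₀.
Target fraction: 0.0549 / 1.97 mW/cm² = 0.02787 of I₀.
Need I₂/I₀ = 0.02787, so cos²(θ − 16°) = 0.02787 / 0.924 = 0.03016.
θ − 16° = arccos(√0.03016) = 80.0°, giving θ ≈ 16 + 80.0 = 96.0°.

θ ≈ 96°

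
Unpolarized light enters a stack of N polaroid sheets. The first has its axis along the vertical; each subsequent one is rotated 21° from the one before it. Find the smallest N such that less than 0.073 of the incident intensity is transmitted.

First polarizer halves the unpolarized light: factor 1/2.
Each further stage multiplies by cos²(21°) = 0.8716.
After N polarizers: T = 0.5·0.8716^(N−1). Require T < 0.073 ⇒ N−1 > ln(0.073/0.5)/ln(0.8716) = 14.00, so N−1 ≥ 14 and N = 15.
Check: N=15 gives T = 0.07298 < 0.073; N=14 gives T = 0.08374.

N = 15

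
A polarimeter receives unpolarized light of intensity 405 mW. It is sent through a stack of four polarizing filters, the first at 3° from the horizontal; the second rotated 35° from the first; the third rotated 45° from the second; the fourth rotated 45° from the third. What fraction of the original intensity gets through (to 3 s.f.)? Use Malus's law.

I/I₀ ≈ 0.0839

Unpolarized light through the first polarizer → I₁ = 405 mW/2 = 202.5 mW, polarized at 3°.
I₂ = I₁ · cos²(35°) = 202.5 · 0.671 = 135.9 mW.
I₃ = I₂ · cos²(45°) = 135.9 · 0.5 = 67.94 mW.
I₄ = I₃ · cos²(45°) = 67.94 · 0.5 = 33.97 mW.
Transmitted fraction = 0.08388.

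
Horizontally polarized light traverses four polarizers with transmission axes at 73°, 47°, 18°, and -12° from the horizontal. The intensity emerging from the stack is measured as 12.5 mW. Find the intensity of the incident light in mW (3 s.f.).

I₀ ≈ 316 mW

I₁ = I₀ cos²(73° − 0°) = I₀ cos²(73°) = 0.08548 I₀.
I₂ = I₁ cos²(47° − 73°) = 0.08548 I₀ · cos²(26°) = 0.06905 I₀.
I₃ = I₂ cos²(18° − 47°) = 0.06905 I₀ · cos²(29°) = 0.05282 I₀.
I₄ = I₃ cos²(-12° − 18°) = 0.05282 I₀ · cos²(30°) = 0.03962 I₀.
So 12.5 mW = 0.03962 I₀, giving I₀ = 12.5/0.03962 = 315.5 mW.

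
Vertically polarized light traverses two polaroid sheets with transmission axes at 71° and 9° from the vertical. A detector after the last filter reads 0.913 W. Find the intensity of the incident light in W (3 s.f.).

I₀ ≈ 39.1 W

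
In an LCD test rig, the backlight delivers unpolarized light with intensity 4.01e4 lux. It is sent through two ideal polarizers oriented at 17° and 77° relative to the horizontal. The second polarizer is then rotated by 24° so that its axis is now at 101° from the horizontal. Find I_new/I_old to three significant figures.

Before rotation:
Unpolarized light through the first polarizer → I₁ = ½ I₀, now polarized at 17°.
I₂ = I₁ cos²(77° − 17°) = 0.5 I₀ · cos²(60°) = 0.125 I₀.
After rotation:
Unpolarized light through the first polarizer → I₁ = ½ I₀, now polarized at 17°.
I₂ = I₁ cos²(101° − 17°) = 0.5 I₀ · cos²(84°) = 0.005463 I₀.
Ratio = 0.005463 / 0.125 = 0.0437.

I_new/I_old ≈ 0.0437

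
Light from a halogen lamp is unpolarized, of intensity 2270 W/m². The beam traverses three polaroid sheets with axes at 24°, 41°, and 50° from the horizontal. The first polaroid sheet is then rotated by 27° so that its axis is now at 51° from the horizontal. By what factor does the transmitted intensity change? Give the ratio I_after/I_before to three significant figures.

I_new/I_old ≈ 1.06

Before rotation:
Unpolarized light through the first polarizer → I₁ = ½ I₀, now polarized at 24°.
I₂ = I₁ cos²(41° − 24°) = 0.5 I₀ · cos²(17°) = 0.4573 I₀.
I₃ = I₂ cos²(50° − 41°) = 0.4573 I₀ · cos²(9°) = 0.4461 I₀.
After rotation:
Unpolarized light through the first polarizer → I₁ = ½ I₀, now polarized at 51°.
I₂ = I₁ cos²(41° − 51°) = 0.5 I₀ · cos²(10°) = 0.4849 I₀.
I₃ = I₂ cos²(50° − 41°) = 0.4849 I₀ · cos²(9°) = 0.4731 I₀.
Ratio = 0.4731 / 0.4461 = 1.06.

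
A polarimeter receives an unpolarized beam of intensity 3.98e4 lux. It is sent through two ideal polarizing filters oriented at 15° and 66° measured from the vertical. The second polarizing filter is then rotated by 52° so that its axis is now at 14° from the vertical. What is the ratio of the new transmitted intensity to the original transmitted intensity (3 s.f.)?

I_new/I_old ≈ 2.52

Before rotation:
Unpolarized light through the first polarizer → I₁ = ½ I₀, now polarized at 15°.
I₂ = I₁ cos²(66° − 15°) = 0.5 I₀ · cos²(51°) = 0.198 I₀.
After rotation:
Unpolarized light through the first polarizer → I₁ = ½ I₀, now polarized at 15°.
I₂ = I₁ cos²(14° − 15°) = 0.5 I₀ · cos²(1°) = 0.4998 I₀.
Ratio = 0.4998 / 0.198 = 2.524.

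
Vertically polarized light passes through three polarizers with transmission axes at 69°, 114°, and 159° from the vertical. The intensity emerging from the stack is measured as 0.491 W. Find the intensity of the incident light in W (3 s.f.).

By Malus's law, I₁ = I₀ cos²(69° − 0°) = I₀ cos²(69°) = 0.1284 I₀.
I₂ = I₁ cos²(114° − 69°) = 0.1284 I₀ · cos²(45°) = 0.06421 I₀.
I₃ = I₂ cos²(159° − 114°) = 0.06421 I₀ · cos²(45°) = 0.03211 I₀.
So 0.491 W = 0.03211 I₀, giving I₀ = 0.491/0.03211 = 15.29 W.

I₀ ≈ 15.3 W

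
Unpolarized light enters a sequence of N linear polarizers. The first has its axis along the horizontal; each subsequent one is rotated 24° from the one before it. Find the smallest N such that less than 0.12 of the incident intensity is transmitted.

N = 9

First polarizer halves the unpolarized light: factor 1/2.
Each further stage multiplies by cos²(24°) = 0.8346.
After N polarizers: T = 0.5·0.8346^(N−1). Require T < 0.12 ⇒ N−1 > ln(0.12/0.5)/ln(0.8346) = 7.89, so N−1 ≥ 8 and N = 9.
Check: N=9 gives T = 0.1177 < 0.12; N=8 gives T = 0.141.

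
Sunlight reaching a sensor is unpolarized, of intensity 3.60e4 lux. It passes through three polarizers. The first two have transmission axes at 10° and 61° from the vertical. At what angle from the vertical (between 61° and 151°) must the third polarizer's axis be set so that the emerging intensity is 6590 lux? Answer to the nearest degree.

Unpolarized light through the first polarizer → I₁ = ½ I₀, now polarized at 10°.
I₂ = I₁ cos²(61° − 10°) = 0.5 I₀ · cos²(51°) = 0.198 I₀.
Target fraction: 6590 / 3.60e4 lux = 0.1831 of I₀.
Need I₃/I₀ = 0.1831, so cos²(θ − 61°) = 0.1831 / 0.198 = 0.9244.
θ − 61° = arccos(√0.9244) = 16.0°, giving θ ≈ 61 + 16.0 = 77.0°.

θ ≈ 77°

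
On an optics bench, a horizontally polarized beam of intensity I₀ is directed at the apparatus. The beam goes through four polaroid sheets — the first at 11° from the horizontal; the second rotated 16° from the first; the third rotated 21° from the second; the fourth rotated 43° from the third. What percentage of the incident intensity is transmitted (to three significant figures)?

≈ 41.5%

By Malus's law, I₁ = I₀ cos²(11° − 0°) = I₀ cos²(11°) = 0.9636 I₀.
I₂ = I₁ cos²(16°) = 0.9636 · 0.924 I₀ = 0.8904 I₀.
I₃ = I₂ cos²(21°) = 0.8904 · 0.8716 I₀ = 0.776 I₀.
I₄ = I₃ cos²(43°) = 0.776 · 0.5349 I₀ = 0.4151 I₀.
That is 41.51% of the incident intensity.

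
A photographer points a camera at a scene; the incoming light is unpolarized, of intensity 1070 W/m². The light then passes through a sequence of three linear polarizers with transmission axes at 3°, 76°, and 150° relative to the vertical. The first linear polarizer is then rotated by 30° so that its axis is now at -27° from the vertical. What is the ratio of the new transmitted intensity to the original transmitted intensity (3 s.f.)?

Before rotation:
Unpolarized light through the first polarizer → I₁ = ½ I₀, now polarized at 3°.
I₂ = I₁ cos²(76° − 3°) = 0.5 I₀ · cos²(73°) = 0.04274 I₀.
I₃ = I₂ cos²(150° − 76°) = 0.04274 I₀ · cos²(74°) = 0.003247 I₀.
After rotation:
Unpolarized light through the first polarizer → I₁ = ½ I₀, now polarized at -27°.
Angle between axes 1 and 2: 77°. I₂ = 0.5 I₀ · cos²(77°) = 0.0253 I₀.
I₃ = I₂ cos²(150° − 76°) = 0.0253 I₀ · cos²(74°) = 0.001922 I₀.
Ratio = 0.001922 / 0.003247 = 0.592.

I_new/I_old ≈ 0.592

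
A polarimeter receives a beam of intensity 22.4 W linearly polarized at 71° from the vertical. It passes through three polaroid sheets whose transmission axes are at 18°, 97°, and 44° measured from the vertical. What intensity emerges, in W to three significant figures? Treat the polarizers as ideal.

By Malus's law, I₁ = 22.4 W · cos²(53°) = 8.113 W.
I₂ = I₁ · cos²(79°) = 8.113 · 0.03641 = 0.2954 W.
I₃ = I₂ · cos²(53°) = 0.2954 · 0.3622 = 0.107 W.

I ≈ 0.107 W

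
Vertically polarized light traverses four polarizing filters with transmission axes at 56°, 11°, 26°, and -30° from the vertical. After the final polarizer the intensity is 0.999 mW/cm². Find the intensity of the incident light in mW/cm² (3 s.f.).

I₁ = I₀ cos²(56° − 0°) = I₀ cos²(56°) = 0.3127 I₀.
I₂ = I₁ cos²(11° − 56°) = 0.3127 I₀ · cos²(45°) = 0.1563 I₀.
I₃ = I₂ cos²(26° − 11°) = 0.1563 I₀ · cos²(15°) = 0.1459 I₀.
I₄ = I₃ cos²(-30° − 26°) = 0.1459 I₀ · cos²(56°) = 0.04561 I₀.
So 0.999 mW/cm² = 0.04561 I₀, giving I₀ = 0.999/0.04561 = 21.9 mW/cm².

I₀ ≈ 21.9 mW/cm²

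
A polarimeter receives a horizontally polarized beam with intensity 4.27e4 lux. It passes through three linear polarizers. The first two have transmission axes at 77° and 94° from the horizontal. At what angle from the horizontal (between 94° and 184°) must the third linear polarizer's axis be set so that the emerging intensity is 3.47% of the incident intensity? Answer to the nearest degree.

By Malus's law, I₁ = I₀ cos²(77° − 0°) = I₀ cos²(77°) = 0.0506 I₀.
I₂ = I₁ cos²(94° − 77°) = 0.0506 I₀ · cos²(17°) = 0.04628 I₀.
Need I₃/I₀ = 0.0347, so cos²(θ − 94°) = 0.0347 / 0.04628 = 0.7498.
θ − 94° = arccos(√0.7498) = 30.0°, giving θ ≈ 94 + 30.0 = 124.0°.

θ ≈ 124°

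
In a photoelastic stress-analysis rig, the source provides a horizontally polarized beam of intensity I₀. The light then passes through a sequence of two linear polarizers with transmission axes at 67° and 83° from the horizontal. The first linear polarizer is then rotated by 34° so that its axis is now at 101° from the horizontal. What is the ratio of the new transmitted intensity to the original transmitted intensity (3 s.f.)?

I_new/I_old ≈ 0.233

Before rotation:
I₁ = I₀ cos²(67° − 0°) = I₀ cos²(67°) = 0.1527 I₀.
I₂ = I₁ cos²(83° − 67°) = 0.1527 I₀ · cos²(16°) = 0.1411 I₀.
After rotation:
I₁ = I₀ cos²(101° − 0°) = I₀ cos²(79°) = 0.03641 I₀.
I₂ = I₁ cos²(83° − 101°) = 0.03641 I₀ · cos²(18°) = 0.03293 I₀.
Ratio = 0.03293 / 0.1411 = 0.2334.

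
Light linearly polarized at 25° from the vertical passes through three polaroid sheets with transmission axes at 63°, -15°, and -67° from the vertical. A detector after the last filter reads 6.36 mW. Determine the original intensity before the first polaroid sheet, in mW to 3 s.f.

I₀ ≈ 625 mW

I₁ = I₀ cos²(63° − 25°) = I₀ cos²(38°) = 0.621 I₀.
I₂ = I₁ cos²(-15° − 63°) = 0.621 I₀ · cos²(78°) = 0.02684 I₀.
I₃ = I₂ cos²(-67° + 15°) = 0.02684 I₀ · cos²(52°) = 0.01017 I₀.
So 6.36 mW = 0.01017 I₀, giving I₀ = 6.36/0.01017 = 625.1 mW.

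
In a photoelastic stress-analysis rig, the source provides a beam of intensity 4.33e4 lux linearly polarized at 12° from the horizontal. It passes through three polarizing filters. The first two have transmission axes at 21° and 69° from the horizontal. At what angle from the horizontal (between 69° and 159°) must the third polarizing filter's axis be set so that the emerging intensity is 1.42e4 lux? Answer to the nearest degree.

θ ≈ 99°

By Malus's law, I₁ = I₀ cos²(21° − 12°) = I₀ cos²(9°) = 0.9755 I₀.
I₂ = I₁ cos²(69° − 21°) = 0.9755 I₀ · cos²(48°) = 0.4368 I₀.
Target fraction: 1.42e4 / 4.33e4 lux = 0.3279 of I₀.
Need I₃/I₀ = 0.3279, so cos²(θ − 69°) = 0.3279 / 0.4368 = 0.7508.
θ − 69° = arccos(√0.7508) = 29.9°, giving θ ≈ 69 + 29.9 = 98.9°.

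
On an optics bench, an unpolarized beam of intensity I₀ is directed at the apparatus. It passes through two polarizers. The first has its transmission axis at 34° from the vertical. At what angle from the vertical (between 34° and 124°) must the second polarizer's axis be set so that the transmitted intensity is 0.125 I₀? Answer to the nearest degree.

θ ≈ 94°

Unpolarized light through the first polarizer → I₁ = ½ I₀, now polarized at 34°.
Need I₂/I₀ = 0.125, so cos²(θ − 34°) = 0.125 / 0.5 = 0.25.
θ − 34° = arccos(√0.25) = 60.0°, giving θ ≈ 34 + 60.0 = 94.0°.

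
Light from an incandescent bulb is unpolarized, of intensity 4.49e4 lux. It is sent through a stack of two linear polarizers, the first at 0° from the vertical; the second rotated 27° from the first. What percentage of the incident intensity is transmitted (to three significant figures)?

Unpolarized light through the first polarizer → I₁ = 4.49e4 lux/2 = 2.245e+04 lux, polarized at 0°.
I₂ = I₁ · cos²(27°) = 2.245e+04 · 0.7939 = 1.782e+04 lux.
That is 39.69% of the incident intensity.

≈ 39.7%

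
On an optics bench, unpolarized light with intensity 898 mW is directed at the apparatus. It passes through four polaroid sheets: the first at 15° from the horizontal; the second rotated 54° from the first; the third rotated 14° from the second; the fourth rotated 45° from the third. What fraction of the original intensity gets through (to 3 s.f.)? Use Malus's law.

I/I₀ ≈ 0.0813

Unpolarized light through the first polarizer → I₁ = 898 mW/2 = 449 mW, polarized at 15°.
I₂ = I₁ · cos²(54°) = 449 · 0.3455 = 155.1 mW.
I₃ = I₂ · cos²(14°) = 155.1 · 0.9415 = 146 mW.
I₄ = I₃ · cos²(45°) = 146 · 0.5 = 73.02 mW.
Transmitted fraction = 0.08132.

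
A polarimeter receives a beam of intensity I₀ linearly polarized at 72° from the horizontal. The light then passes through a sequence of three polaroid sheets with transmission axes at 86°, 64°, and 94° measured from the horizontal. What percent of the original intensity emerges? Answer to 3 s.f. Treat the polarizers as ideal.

I₁ = I₀ cos²(86° − 72°) = I₀ cos²(14°) = 0.9415 I₀.
I₂ = I₁ cos²(64° − 86°) = 0.9415 I₀ · cos²(22°) = 0.8094 I₀.
I₃ = I₂ cos²(94° − 64°) = 0.8094 I₀ · cos²(30°) = 0.607 I₀.
That is 60.7% of the incident intensity.

≈ 60.7%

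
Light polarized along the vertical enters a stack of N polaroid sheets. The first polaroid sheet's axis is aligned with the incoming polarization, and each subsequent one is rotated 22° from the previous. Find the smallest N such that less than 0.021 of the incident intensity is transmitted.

N = 27

First polarizer is aligned with the polarization: full transmission.
Each further stage multiplies by cos²(22°) = 0.8597.
After N polarizers: T = 0.8597^(N−1). Require T < 0.021 ⇒ N−1 > ln(0.021)/ln(0.8597) = 25.55, so N−1 ≥ 26 and N = 27.
Check: N=27 gives T = 0.01962 < 0.021; N=26 gives T = 0.02282.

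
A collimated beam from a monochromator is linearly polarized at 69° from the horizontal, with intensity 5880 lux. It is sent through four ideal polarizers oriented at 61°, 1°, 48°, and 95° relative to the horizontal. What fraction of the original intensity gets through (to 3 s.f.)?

I/I₀ ≈ 0.0530

I₁ = 5880 lux · cos²(8°) = 5766 lux.
I₂ = I₁ · cos²(60°) = 5766 · 0.25 = 1442 lux.
I₃ = I₂ · cos²(47°) = 1442 · 0.4651 = 670.5 lux.
I₄ = I₃ · cos²(47°) = 670.5 · 0.4651 = 311.9 lux.
Transmitted fraction = 0.05304.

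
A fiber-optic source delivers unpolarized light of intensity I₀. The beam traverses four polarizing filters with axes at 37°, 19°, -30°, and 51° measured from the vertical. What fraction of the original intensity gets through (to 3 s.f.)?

Unpolarized light through the first polarizer → I₁ = ½ I₀, now polarized at 37°.
I₂ = I₁ cos²(19° − 37°) = 0.5 I₀ · cos²(18°) = 0.4523 I₀.
I₃ = I₂ cos²(-30° − 19°) = 0.4523 I₀ · cos²(49°) = 0.1947 I₀.
I₄ = I₃ cos²(51° + 30°) = 0.1947 I₀ · cos²(81°) = 0.004764 I₀.
Transmitted fraction = 0.004764.

≈ 0.00476 I₀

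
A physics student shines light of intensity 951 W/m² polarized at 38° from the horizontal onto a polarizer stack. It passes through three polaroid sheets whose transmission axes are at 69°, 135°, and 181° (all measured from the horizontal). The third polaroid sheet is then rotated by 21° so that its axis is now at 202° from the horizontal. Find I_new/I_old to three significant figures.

Before rotation:
By Malus's law, I₁ = I₀ cos²(69° − 38°) = I₀ cos²(31°) = 0.7347 I₀.
I₂ = I₁ cos²(135° − 69°) = 0.7347 I₀ · cos²(66°) = 0.1216 I₀.
I₃ = I₂ cos²(181° − 135°) = 0.1216 I₀ · cos²(46°) = 0.05865 I₀.
After rotation:
I₁ = I₀ cos²(69° − 38°) = I₀ cos²(31°) = 0.7347 I₀.
I₂ = I₁ cos²(135° − 69°) = 0.7347 I₀ · cos²(66°) = 0.1216 I₀.
I₃ = I₂ cos²(202° − 135°) = 0.1216 I₀ · cos²(67°) = 0.01856 I₀.
Ratio = 0.01856 / 0.05865 = 0.3164.

I_new/I_old ≈ 0.316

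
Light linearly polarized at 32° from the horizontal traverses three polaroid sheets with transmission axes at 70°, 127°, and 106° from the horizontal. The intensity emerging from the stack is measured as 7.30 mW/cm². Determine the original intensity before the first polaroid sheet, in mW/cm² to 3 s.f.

By Malus's law, I₁ = I₀ cos²(70° − 32°) = I₀ cos²(38°) = 0.621 I₀.
I₂ = I₁ cos²(127° − 70°) = 0.621 I₀ · cos²(57°) = 0.1842 I₀.
I₃ = I₂ cos²(106° − 127°) = 0.1842 I₀ · cos²(21°) = 0.1605 I₀.
So 7.30 mW/cm² = 0.1605 I₀, giving I₀ = 7.30/0.1605 = 45.47 mW/cm².

I₀ ≈ 45.5 mW/cm²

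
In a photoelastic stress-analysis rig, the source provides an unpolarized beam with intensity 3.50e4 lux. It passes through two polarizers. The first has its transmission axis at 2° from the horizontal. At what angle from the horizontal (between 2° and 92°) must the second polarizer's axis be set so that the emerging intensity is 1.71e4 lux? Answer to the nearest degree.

θ ≈ 11°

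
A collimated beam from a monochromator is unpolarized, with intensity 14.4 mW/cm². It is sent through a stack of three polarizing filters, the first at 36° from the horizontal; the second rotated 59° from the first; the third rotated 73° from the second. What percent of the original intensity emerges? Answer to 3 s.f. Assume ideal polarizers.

≈ 1.13%

Unpolarized light through the first polarizer → I₁ = 14.4 mW/cm²/2 = 7.2 mW/cm², polarized at 36°.
I₂ = I₁ · cos²(59°) = 7.2 · 0.2653 = 1.91 mW/cm².
I₃ = I₂ · cos²(73°) = 1.91 · 0.08548 = 0.1633 mW/cm².
That is 1.134% of the incident intensity.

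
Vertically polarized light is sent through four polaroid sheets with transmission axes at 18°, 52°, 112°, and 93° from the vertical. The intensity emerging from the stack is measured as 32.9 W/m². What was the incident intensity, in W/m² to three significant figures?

I₁ = I₀ cos²(18° − 0°) = I₀ cos²(18°) = 0.9045 I₀.
I₂ = I₁ cos²(52° − 18°) = 0.9045 I₀ · cos²(34°) = 0.6217 I₀.
I₃ = I₂ cos²(112° − 52°) = 0.6217 I₀ · cos²(60°) = 0.1554 I₀.
I₄ = I₃ cos²(93° − 112°) = 0.1554 I₀ · cos²(19°) = 0.1389 I₀.
So 32.9 W/m² = 0.1389 I₀, giving I₀ = 32.9/0.1389 = 236.8 W/m².

I₀ ≈ 237 W/m²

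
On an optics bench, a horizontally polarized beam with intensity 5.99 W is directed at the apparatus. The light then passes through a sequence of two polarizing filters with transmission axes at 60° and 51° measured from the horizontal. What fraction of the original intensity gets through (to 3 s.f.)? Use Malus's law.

I/I₀ ≈ 0.244

By Malus's law, I₁ = 5.99 W · cos²(60°) = 1.498 W.
I₂ = I₁ · cos²(9°) = 1.498 · 0.9755 = 1.461 W.
Transmitted fraction = 0.2439.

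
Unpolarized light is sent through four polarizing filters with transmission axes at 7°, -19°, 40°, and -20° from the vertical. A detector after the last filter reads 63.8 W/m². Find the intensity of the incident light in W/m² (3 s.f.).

I₀ ≈ 2380 W/m²

Unpolarized light through the first polarizer → I₁ = ½ I₀, now polarized at 7°.
I₂ = I₁ cos²(-19° − 7°) = 0.5 I₀ · cos²(26°) = 0.4039 I₀.
I₃ = I₂ cos²(40° + 19°) = 0.4039 I₀ · cos²(59°) = 0.1071 I₀.
I₄ = I₃ cos²(-20° − 40°) = 0.1071 I₀ · cos²(60°) = 0.02679 I₀.
So 63.8 W/m² = 0.02679 I₀, giving I₀ = 63.8/0.02679 = 2382 W/m².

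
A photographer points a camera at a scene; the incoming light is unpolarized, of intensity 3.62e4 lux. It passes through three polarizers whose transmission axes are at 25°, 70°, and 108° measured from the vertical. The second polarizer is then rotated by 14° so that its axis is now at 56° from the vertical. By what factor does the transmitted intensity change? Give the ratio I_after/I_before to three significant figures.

Before rotation:
Unpolarized light through the first polarizer → I₁ = ½ I₀, now polarized at 25°.
I₂ = I₁ cos²(70° − 25°) = 0.5 I₀ · cos²(45°) = 0.25 I₀.
I₃ = I₂ cos²(108° − 70°) = 0.25 I₀ · cos²(38°) = 0.1552 I₀.
After rotation:
Unpolarized light through the first polarizer → I₁ = ½ I₀, now polarized at 25°.
I₂ = I₁ cos²(56° − 25°) = 0.5 I₀ · cos²(31°) = 0.3674 I₀.
I₃ = I₂ cos²(108° − 56°) = 0.3674 I₀ · cos²(52°) = 0.1392 I₀.
Ratio = 0.1392 / 0.1552 = 0.897.

I_new/I_old ≈ 0.897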